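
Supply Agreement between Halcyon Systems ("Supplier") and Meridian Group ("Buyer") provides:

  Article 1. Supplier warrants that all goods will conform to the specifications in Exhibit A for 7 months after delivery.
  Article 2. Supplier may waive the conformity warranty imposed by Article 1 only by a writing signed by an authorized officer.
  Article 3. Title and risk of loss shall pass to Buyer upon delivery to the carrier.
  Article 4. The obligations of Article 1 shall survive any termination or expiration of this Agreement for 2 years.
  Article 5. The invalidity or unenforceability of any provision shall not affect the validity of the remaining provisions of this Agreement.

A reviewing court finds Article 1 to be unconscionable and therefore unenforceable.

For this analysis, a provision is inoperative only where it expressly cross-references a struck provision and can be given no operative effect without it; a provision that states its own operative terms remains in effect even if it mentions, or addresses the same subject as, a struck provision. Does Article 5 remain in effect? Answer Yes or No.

Article 1 is struck. Article 2 has no operative effect of its own apart from Article 1 and is therefore inoperative. Article 4 merely fixes the survival period for Article 1; with Article 1 gone it has nothing to operate on and falls away. Article 5 is a severability clause and preserves every provision that can still be given independent effect. That leaves Article 3 and Article 5 in effect. Article 5 is among the surviving provisions, so the answer is yes.

Yes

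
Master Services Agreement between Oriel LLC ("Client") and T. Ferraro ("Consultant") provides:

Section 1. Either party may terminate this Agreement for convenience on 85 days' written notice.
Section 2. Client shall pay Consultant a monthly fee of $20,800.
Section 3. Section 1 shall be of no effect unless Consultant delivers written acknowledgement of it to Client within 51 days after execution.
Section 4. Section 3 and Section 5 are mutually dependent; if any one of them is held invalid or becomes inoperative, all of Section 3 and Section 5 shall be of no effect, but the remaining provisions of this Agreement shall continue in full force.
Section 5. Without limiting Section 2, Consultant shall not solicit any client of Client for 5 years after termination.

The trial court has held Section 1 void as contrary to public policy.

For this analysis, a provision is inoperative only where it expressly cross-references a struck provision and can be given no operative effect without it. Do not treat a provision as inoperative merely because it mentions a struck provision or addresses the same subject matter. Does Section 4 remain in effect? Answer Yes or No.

Section 1 is struck. Section 3 merely fixes the acknowledgement condition for Section 1; with Section 1 gone it has nothing to operate on and falls away. Section 4 declares Section 3 and Section 5 mutually dependent; since one of them has fallen, all of them are of no effect. That brings down Section 5 as well. The remainder continues in force under Section 4. The provisions still in force are Section 2 and Section 4. Section 4 is among the surviving provisions, so the answer is yes.

Yes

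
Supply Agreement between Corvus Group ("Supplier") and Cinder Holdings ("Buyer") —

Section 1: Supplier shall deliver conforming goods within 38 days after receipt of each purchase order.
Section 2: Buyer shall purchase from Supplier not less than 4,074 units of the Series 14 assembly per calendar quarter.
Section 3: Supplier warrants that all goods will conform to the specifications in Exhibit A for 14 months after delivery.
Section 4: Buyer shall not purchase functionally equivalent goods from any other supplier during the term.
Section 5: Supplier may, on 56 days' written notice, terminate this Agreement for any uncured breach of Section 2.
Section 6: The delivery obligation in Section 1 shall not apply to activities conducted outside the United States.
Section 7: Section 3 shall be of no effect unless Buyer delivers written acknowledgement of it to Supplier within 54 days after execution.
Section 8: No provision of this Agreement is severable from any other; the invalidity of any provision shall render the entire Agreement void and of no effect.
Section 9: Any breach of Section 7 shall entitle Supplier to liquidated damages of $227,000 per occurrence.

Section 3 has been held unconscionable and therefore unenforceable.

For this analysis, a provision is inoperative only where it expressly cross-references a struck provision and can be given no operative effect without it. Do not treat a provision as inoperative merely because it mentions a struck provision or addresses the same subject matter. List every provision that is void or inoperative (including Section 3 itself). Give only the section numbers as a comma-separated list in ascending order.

1, 2, 3, 4, 5, 6, 7, 8, 9

Section 3 is struck. Section 7 operates only by reference to Section 3, so it falls with Section 3. Section 9 does nothing except set the liquidated-damages amount by reference to Section 7; with Section 7 gone it has no independent effect and is inoperative. Section 8 provides that the Agreement is not severable, so the invalidity of any one provision voids the entire Agreement. No provision of the Agreement survives.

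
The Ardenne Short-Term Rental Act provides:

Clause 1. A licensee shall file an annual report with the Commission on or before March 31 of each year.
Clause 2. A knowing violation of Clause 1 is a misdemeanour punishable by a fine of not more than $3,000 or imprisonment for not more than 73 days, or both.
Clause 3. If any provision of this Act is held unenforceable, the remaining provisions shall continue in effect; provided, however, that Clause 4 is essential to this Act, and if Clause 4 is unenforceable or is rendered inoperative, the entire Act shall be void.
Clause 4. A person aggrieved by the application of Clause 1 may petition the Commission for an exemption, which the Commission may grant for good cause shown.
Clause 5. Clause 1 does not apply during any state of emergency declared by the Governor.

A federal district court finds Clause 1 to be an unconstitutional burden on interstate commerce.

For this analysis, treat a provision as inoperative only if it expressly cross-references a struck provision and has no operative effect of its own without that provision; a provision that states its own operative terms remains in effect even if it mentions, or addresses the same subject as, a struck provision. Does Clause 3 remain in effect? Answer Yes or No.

Clause 1 is struck. Clause 2 operates only by reference to Clause 1, so it falls with Clause 1. The only function of Clause 4 is the exemption procedure for Clause 1, so it cannot stand once Clause 1 is removed. The only function of Clause 5 is the emergency suspension of Clause 1, so it cannot stand once Clause 1 is removed. Clause 3 makes Clause 4 an essential term, and Clause 4 has been rendered inoperative by the cascade; under Clause 3, the entire Act is therefore void. No provision of the Act survives. Clause 3 is among the inoperative provisions, so the answer is no.

No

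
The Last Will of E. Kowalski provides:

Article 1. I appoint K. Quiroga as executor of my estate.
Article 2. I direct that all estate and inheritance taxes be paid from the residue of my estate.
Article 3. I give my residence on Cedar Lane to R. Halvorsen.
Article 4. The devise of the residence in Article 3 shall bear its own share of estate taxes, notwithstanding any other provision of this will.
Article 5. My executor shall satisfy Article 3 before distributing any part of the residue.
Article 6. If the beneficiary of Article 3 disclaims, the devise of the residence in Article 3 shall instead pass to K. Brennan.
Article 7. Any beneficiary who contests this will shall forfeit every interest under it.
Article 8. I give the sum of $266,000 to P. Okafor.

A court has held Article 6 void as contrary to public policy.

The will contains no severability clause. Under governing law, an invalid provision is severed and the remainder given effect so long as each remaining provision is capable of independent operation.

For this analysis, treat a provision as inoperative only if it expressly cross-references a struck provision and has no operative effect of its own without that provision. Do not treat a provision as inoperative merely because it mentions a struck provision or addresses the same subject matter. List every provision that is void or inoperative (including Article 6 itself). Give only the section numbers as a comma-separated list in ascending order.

6

Article 6 is struck. No other provision's operative terms depend on Article 6. With no severability clause, the stated default rule severs what cannot stand and enforces each remaining provision that can operate on its own. Article 1, Article 2, Article 3, Article 4, Article 5, Article 7, and Article 8 remain in effect.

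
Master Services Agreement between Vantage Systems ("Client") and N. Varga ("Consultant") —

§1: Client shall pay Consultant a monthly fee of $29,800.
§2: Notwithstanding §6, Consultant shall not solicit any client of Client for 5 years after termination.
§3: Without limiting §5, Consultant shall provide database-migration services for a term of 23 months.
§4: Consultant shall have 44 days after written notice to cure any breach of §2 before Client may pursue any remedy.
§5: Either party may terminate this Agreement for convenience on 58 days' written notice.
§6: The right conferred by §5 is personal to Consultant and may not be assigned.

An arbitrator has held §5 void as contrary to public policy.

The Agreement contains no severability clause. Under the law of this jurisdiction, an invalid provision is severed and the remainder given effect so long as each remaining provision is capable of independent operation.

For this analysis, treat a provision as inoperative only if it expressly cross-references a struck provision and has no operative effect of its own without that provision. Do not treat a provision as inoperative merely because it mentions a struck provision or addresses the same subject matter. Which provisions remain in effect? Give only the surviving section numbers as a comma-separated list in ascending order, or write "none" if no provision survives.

§5 is struck. The only function of §6 is the non-assignment of §5, so it cannot stand once §5 is removed. Although §3 refers to §5, its operative terms do not depend on §5, so it remains in effect. Although §2 refers to §6, its operative terms do not depend on §6, so it remains in effect. With no severability clause, the stated default rule severs what cannot stand and enforces each remaining provision that can operate on its own. The provisions still in force are §1, §2, §3, and §4.

1, 2, 3, 4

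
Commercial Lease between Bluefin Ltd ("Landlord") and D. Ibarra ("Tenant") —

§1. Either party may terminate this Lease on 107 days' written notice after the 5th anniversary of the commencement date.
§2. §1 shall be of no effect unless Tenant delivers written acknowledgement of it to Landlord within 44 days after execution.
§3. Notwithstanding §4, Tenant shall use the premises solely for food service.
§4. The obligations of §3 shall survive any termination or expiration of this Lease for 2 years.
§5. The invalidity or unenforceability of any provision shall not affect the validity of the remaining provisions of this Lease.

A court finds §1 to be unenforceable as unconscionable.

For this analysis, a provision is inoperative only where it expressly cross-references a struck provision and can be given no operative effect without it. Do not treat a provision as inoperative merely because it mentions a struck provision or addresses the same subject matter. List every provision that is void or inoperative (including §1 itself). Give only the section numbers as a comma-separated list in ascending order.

§1 is struck. §2 has no operative effect of its own apart from §1 and is therefore inoperative. Under the severability clause in §5, the remaining provisions continue in force. The provisions still in force are §3, §4, and §5.

1, 2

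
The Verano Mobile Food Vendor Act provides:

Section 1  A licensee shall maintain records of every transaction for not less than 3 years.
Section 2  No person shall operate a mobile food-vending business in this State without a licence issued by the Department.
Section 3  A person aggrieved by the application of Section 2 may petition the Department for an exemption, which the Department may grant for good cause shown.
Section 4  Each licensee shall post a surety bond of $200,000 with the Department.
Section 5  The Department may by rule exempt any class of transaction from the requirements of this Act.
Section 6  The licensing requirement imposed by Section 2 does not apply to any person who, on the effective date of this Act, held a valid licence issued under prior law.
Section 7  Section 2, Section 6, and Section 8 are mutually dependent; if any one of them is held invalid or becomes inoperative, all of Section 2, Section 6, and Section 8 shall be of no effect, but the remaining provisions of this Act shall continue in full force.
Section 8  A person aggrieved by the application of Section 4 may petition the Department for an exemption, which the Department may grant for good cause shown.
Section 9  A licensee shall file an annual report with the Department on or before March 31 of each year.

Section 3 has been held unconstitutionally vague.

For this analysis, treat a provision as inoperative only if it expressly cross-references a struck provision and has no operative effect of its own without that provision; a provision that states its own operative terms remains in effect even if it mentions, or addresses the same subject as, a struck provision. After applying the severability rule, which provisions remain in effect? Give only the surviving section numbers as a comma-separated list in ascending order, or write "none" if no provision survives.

Section 3 is struck. No other provision's operative terms depend on Section 3. Section 7 ties Section 2, Section 6, and Section 8 together, but none of those is affected here; the remaining provisions continue in force under Section 7. Section 1, Section 2, Section 4, Section 5, Section 6, Section 7, Section 8, and Section 9 remain in effect.

1, 2, 4, 5, 6, 7, 8, 9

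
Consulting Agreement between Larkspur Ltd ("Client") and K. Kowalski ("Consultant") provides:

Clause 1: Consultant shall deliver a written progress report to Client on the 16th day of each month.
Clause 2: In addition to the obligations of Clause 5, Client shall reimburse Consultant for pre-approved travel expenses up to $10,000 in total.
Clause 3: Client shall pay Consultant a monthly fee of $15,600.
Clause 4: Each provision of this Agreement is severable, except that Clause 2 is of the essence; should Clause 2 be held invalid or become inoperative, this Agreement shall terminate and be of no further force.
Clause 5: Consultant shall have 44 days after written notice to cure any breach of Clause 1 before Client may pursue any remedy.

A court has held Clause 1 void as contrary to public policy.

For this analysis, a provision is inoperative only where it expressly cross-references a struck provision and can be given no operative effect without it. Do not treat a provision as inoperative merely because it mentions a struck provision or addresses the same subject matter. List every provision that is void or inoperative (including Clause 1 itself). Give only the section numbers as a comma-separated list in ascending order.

Clause 1 is struck. Clause 5 has no operative effect of its own apart from Clause 1 and is therefore inoperative. Clause 2 mentions Clause 5 but its own obligation stands independently of Clause 5, so Clause 2 is not affected. Clause 4 makes Clause 2 an essential term, but Clause 2 is unaffected, so the severability proviso in Clause 4 preserves the remaining provisions. The provisions still in force are Clause 2, Clause 3, and Clause 4.

1, 5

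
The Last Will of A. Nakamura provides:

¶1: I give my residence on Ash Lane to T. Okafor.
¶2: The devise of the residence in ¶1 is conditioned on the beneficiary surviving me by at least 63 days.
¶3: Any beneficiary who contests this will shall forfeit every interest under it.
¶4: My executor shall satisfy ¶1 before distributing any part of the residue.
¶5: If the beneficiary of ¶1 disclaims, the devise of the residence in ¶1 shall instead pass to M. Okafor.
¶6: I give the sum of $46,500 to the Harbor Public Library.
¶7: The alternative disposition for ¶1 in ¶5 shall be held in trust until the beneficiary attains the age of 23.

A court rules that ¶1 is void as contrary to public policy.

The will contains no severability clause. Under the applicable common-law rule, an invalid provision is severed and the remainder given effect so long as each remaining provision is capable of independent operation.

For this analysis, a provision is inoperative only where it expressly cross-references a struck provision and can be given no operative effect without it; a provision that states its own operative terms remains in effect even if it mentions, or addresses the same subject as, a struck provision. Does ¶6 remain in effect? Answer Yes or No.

Yes

¶1 is struck. ¶2 has no operative effect of its own apart from ¶1 and is therefore inoperative. The only function of ¶4 is the priority direction for ¶1, so it cannot stand once ¶1 is removed. ¶5 merely fixes the alternative disposition for ¶1; with ¶1 gone it has nothing to operate on and falls away. ¶7 operates only by reference to ¶5, so it falls with ¶5. Under the stated default rule, only provisions that cannot operate independently fall away; the rest are enforced. ¶3 and ¶6 remain in effect. ¶6 is among the surviving provisions, so the answer is yes.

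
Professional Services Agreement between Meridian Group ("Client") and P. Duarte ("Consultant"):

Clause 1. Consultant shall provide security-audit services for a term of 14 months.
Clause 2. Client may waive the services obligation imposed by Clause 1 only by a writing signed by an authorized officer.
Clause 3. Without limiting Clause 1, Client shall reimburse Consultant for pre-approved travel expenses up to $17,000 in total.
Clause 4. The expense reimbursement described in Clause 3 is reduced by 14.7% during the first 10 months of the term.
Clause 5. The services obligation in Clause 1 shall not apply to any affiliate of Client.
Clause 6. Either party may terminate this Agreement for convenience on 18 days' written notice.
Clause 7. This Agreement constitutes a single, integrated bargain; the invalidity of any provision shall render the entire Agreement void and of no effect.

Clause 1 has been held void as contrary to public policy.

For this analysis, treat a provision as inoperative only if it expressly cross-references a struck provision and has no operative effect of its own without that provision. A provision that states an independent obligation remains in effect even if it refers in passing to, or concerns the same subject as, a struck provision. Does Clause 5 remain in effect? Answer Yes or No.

No

Clause 1 is struck. The only function of Clause 2 is the waiver condition for Clause 1, so it cannot stand once Clause 1 is removed. Clause 5 has no operative effect of its own apart from Clause 1 and is therefore inoperative. Clause 7 provides that the Agreement is not severable, so the invalidity of any one provision voids the entire Agreement. No provision of the Agreement survives. Clause 5 is among the inoperative provisions, so the answer is no.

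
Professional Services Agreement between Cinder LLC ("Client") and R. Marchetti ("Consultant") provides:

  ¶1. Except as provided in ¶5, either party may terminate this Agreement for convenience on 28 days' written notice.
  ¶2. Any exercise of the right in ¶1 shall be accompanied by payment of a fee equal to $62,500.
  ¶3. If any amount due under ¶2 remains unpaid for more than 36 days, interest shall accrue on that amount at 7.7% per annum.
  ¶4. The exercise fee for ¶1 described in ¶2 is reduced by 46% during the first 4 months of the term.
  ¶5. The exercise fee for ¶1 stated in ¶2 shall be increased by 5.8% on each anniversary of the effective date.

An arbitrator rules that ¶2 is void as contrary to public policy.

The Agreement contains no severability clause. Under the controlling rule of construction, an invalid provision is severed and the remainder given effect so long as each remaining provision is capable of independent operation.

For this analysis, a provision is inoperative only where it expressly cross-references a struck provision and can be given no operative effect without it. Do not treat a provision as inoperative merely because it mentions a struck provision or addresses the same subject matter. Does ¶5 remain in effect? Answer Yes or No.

¶2 is struck. ¶3 operates only by reference to ¶2, so it falls with ¶2. ¶4 operates only by reference to ¶2, so it falls with ¶2. ¶5 operates only by reference to ¶2, so it falls with ¶2. ¶1 mentions ¶5 but its own obligation stands independently of ¶5, so ¶1 is not affected. With no severability clause, the stated default rule severs what cannot stand and enforces each remaining provision that can operate on its own. Only ¶1 remains in effect. ¶5 is among the inoperative provisions, so the answer is no.

No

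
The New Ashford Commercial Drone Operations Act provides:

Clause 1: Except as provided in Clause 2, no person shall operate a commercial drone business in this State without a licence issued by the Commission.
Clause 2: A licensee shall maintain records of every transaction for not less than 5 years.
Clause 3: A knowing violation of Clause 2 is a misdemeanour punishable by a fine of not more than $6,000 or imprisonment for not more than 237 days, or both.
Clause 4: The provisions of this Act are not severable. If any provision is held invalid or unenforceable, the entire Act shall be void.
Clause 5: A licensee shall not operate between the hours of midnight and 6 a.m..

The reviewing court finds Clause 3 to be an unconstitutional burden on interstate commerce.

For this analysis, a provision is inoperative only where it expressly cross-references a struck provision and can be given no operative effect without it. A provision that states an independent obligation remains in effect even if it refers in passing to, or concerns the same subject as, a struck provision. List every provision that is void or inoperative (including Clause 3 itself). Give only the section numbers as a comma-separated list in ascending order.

1, 2, 3, 4, 5

Clause 3 is struck. No other provision's operative terms depend on Clause 3. Clause 4 provides that the Act is not severable, so the invalidity of any one provision voids the entire Act. No provision of the Act survives.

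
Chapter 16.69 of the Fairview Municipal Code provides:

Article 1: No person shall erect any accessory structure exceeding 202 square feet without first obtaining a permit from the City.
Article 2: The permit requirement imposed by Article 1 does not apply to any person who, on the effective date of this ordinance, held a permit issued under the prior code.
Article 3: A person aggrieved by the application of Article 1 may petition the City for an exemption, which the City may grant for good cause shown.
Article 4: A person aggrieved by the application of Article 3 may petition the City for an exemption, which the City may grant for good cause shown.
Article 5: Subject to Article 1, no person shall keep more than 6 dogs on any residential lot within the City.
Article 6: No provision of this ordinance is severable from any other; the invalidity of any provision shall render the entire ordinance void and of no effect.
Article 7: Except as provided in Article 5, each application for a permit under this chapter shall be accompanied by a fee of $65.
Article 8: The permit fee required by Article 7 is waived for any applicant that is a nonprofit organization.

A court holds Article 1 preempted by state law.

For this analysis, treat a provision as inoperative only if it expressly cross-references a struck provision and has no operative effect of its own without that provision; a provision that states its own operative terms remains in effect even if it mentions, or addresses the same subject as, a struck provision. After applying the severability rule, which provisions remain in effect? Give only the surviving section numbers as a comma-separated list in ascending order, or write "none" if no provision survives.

Article 1 is struck. Article 2 merely fixes the grandfather exemption from Article 1; with Article 1 gone it has nothing to operate on and falls away. Article 3 merely fixes the exemption procedure for Article 1; with Article 1 gone it has nothing to operate on and falls away. Article 4 operates only by reference to Article 3, so it falls with Article 3. Article 6 provides that the ordinance is not severable, so the invalidity of any one provision voids the entire ordinance. No provision of the ordinance survives.

none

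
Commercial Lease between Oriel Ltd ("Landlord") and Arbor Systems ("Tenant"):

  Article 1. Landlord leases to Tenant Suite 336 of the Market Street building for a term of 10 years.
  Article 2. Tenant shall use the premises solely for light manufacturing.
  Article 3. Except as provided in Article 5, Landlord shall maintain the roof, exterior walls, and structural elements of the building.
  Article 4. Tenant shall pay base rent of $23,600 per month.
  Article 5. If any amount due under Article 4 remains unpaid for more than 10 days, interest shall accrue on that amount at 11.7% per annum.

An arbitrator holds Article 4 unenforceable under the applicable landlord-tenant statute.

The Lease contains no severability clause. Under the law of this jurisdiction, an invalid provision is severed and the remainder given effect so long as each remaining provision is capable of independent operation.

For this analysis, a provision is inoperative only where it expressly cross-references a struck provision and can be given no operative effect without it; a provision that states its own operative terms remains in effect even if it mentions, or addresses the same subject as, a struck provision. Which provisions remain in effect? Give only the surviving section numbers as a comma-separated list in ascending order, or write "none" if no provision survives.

1, 2, 3

Article 4 is struck. Article 5 has no operative effect of its own apart from Article 4 and is therefore inoperative. Although Article 3 refers to Article 5, its operative terms do not depend on Article 5, so it remains in effect. With no severability clause, the stated default rule severs what cannot stand and enforces each remaining provision that can operate on its own. Article 1, Article 2, and Article 3 remain in effect.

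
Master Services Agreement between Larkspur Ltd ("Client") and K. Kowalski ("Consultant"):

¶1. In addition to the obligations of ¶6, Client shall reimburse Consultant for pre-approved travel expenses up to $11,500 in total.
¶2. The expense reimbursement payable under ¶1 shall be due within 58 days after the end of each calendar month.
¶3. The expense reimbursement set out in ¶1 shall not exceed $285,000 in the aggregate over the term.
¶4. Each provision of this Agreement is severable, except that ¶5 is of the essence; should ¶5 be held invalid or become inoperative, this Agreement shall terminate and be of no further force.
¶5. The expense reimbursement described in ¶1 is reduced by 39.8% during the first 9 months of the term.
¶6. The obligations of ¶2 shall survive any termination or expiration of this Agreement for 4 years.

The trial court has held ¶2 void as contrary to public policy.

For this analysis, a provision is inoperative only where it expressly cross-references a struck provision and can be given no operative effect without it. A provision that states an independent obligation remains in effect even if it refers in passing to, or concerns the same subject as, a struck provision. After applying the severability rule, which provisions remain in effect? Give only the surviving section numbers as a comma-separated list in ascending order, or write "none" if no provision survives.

¶2 is struck. ¶6 has no operative effect of its own apart from ¶2 and is therefore inoperative. Although ¶1 refers to ¶6, its operative terms do not depend on ¶6, so it remains in effect. ¶4 makes ¶5 an essential term, but ¶5 is unaffected, so the severability proviso in ¶4 preserves the remaining provisions. The provisions still in force are ¶1, ¶3, ¶4, and ¶5.

1, 3, 4, 5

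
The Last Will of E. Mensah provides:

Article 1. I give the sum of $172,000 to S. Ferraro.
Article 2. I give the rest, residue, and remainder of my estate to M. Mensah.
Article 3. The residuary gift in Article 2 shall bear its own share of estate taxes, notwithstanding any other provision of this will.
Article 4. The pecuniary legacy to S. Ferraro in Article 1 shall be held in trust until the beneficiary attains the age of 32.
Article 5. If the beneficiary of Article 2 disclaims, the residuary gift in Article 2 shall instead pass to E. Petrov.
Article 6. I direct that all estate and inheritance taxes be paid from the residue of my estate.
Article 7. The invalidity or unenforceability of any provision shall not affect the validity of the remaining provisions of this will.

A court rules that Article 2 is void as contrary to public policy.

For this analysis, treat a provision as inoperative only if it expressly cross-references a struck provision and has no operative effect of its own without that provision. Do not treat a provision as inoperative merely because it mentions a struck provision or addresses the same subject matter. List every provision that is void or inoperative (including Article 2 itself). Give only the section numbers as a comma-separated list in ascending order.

2, 3, 5

Article 2 is struck. Article 3 merely fixes the tax charge on Article 2; with Article 2 gone it has nothing to operate on and falls away. Article 5 has no operative effect of its own apart from Article 2 and is therefore inoperative. Under the severability clause in Article 7, the remaining provisions continue in force. The provisions still in force are Article 1, Article 4, Article 6, and Article 7.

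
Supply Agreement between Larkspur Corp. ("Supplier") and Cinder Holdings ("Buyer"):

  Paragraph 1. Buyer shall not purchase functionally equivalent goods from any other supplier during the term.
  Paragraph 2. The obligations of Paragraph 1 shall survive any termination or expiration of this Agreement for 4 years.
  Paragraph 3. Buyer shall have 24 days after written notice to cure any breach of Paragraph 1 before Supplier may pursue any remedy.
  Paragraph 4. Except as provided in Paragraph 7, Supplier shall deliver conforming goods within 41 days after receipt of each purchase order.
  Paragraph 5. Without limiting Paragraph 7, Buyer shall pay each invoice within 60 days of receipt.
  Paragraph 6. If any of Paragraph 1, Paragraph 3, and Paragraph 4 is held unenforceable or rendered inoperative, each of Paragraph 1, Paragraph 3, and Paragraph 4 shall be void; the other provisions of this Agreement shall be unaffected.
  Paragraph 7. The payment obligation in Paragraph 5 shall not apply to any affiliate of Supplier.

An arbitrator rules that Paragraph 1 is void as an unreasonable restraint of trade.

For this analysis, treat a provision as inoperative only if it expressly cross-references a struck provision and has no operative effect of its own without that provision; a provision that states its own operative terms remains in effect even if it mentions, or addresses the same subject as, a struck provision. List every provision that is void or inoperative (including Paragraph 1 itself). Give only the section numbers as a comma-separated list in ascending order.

Paragraph 1 is struck. Paragraph 2 has no operative effect of its own apart from Paragraph 1 and is therefore inoperative. The only function of Paragraph 3 is the cure period for breach of Paragraph 1, so it cannot stand once Paragraph 1 is removed. Paragraph 6 declares Paragraph 1, Paragraph 3, and Paragraph 4 mutually dependent; since one of them has fallen, all of them are of no effect. That brings down Paragraph 4 as well. The remainder continues in force under Paragraph 6. That leaves Paragraph 5, Paragraph 6, and Paragraph 7 in effect.

1, 2, 3, 4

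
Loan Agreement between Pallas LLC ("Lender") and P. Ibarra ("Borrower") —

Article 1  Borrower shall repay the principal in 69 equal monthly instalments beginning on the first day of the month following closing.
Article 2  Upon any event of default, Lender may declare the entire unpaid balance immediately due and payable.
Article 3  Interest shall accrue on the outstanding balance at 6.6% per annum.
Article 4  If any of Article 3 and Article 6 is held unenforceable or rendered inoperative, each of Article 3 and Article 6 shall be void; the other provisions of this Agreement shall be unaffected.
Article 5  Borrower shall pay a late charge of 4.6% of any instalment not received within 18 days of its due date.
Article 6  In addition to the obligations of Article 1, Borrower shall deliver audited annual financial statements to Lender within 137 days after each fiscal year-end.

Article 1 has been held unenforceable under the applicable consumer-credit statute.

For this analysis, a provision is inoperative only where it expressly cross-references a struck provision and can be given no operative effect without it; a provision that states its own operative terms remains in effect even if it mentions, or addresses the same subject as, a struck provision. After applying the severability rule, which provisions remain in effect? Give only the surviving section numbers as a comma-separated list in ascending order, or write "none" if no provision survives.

Article 1 is struck. Article 6 mentions Article 1 but its own obligation stands independently of Article 1, so Article 6 is not affected. Nothing else in the Agreement is defined by reference to Article 1. Article 4 ties Article 3 and Article 6 together, but none of those is affected here; the remaining provisions continue in force under Article 4. Article 2, Article 3, Article 4, Article 5, and Article 6 remain in effect.

2, 3, 4, 5, 6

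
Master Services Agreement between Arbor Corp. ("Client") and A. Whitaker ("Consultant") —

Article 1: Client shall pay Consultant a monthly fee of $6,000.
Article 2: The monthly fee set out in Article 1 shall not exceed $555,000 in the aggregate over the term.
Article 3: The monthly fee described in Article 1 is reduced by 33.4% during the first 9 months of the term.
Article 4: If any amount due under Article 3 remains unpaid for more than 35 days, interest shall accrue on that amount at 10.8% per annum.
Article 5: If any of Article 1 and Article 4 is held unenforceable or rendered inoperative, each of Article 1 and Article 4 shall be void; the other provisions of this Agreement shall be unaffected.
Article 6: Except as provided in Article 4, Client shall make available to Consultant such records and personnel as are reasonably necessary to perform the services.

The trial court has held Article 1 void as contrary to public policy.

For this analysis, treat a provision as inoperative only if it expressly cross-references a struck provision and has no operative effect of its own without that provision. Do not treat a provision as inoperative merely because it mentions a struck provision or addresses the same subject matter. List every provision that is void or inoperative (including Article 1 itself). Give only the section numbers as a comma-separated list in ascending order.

1, 2, 3, 4

Article 1 is struck. Article 2 operates only by reference to Article 1, so it falls with Article 1. Article 3 has no operative effect of its own apart from Article 1 and is therefore inoperative. Article 4 has no operative effect of its own apart from Article 3 and is therefore inoperative. Article 6 mentions Article 4 but its own obligation stands independently of Article 4, so Article 6 is not affected. Article 5 declares Article 1 and Article 4 mutually dependent; since one of them has fallen, all of them are of no effect. The remainder continues in force under Article 5. The provisions still in force are Article 5 and Article 6.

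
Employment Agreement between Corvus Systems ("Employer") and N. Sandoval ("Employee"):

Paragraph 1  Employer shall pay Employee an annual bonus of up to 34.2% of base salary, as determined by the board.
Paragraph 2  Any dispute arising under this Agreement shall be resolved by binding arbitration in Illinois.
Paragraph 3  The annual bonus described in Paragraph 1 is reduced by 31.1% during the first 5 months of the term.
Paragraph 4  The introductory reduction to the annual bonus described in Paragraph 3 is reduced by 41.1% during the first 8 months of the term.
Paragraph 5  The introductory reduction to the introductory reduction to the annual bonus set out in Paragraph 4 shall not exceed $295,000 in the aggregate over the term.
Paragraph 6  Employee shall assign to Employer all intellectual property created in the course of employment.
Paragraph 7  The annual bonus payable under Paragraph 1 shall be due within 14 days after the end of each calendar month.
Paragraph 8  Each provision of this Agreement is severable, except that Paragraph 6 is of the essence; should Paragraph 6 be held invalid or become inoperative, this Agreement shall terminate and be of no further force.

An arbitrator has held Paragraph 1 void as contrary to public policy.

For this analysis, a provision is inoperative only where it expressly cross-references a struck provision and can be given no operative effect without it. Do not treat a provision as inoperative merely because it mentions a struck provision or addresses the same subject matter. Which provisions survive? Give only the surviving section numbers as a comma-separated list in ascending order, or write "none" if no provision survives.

2, 6, 8

Paragraph 1 is struck. Paragraph 3 operates only by reference to Paragraph 1, so it falls with Paragraph 1. Paragraph 7 has no operative effect of its own apart from Paragraph 1 and is therefore inoperative. Paragraph 4 does nothing except set the introductory reduction to the introductory reduction to the annual bonus by reference to Paragraph 3; with Paragraph 3 gone it has no independent effect and is inoperative. Paragraph 5 operates only by reference to Paragraph 4, so it falls with Paragraph 4. Paragraph 8 makes Paragraph 6 an essential term, but Paragraph 6 is unaffected, so the severability proviso in Paragraph 8 preserves the remaining provisions. Paragraph 2, Paragraph 6, and Paragraph 8 remain in effect.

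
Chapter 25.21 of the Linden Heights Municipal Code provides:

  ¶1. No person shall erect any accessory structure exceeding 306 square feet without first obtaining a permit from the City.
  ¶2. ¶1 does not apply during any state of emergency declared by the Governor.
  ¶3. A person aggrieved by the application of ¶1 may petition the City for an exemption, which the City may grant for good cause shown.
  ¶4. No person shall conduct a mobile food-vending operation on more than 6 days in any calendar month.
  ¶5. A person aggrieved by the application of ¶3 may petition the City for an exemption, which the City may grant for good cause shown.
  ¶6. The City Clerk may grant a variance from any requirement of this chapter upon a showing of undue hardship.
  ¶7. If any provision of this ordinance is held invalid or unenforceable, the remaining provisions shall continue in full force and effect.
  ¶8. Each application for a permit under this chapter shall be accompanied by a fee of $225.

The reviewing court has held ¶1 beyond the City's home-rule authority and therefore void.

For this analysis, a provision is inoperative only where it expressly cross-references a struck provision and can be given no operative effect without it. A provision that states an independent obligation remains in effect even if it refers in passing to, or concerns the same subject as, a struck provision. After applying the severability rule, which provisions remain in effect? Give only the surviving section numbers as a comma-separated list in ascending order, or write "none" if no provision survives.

4, 6, 7, 8

¶1 is struck. The only function of ¶2 is the emergency suspension of ¶1, so it cannot stand once ¶1 is removed. ¶3 has no operative effect of its own apart from ¶1 and is therefore inoperative. ¶5 operates only by reference to ¶3, so it falls with ¶3. Under the severability clause in ¶7, the remaining provisions continue in force. ¶4, ¶6, ¶7, and ¶8 remain in effect.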